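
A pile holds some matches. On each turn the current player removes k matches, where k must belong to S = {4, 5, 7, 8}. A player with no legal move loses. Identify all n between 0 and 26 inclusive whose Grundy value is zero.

G(0) = 0
G(1) = mex{} = 0
G(2) = mex{} = 0
G(3) = mex{} = 0
G(4) = mex{0} = 1
G(5) = mex{0,0} = 1
G(6) = mex{0,0} = 1
G(7) = mex{0,0,0} = 1
G(8) = mex{1,0,0,0} = 2
G(9) = mex{1,1,0,0} = 2
G(10) = mex{1,1,0,0} = 2
G(11) = mex{1,1,1,0} = 2
G(12) = mex{2,1,1,1} = 0
G(13) = mex{2,2,1,1} = 0
G(14) = mex{2,2,1,1} = 0
G(15) = mex{2,2,2,1} = 0
G(16) = mex{0,2,2,2} = 1
G(17) = mex{0,0,2,2} = 1
G(18) = mex{0,0,2,2} = 1
G(19) = mex{0,0,0,2} = 1
G(20) = mex{1,0,0,0} = 2
G(21) = mex{1,1,0,0} = 2
G(22) = mex{1,1,0,0} = 2
G(23) = mex{1,1,1,0} = 2
G(24) = mex{2,1,1,1} = 0
G(25) = mex{2,2,1,1} = 0
G(26) = mex{2,2,1,1} = 0
P-positions are exactly the n with G(n) = 0.

0, 1, 2, 3, 12, 13, 14, 15, 24, 25, 26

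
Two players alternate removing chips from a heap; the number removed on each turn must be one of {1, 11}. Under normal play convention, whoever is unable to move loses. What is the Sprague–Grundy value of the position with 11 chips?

1

n :  0  1  2  3  4  5  6  7  8  9 10 11
G :  0  1  0  1  0  1  0  1  0  1  0  1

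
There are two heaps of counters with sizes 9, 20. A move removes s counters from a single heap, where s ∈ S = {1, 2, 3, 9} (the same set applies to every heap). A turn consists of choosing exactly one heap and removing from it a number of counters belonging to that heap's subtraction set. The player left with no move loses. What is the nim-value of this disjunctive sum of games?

1

All heaps use S = {1, 2, 3, 9}:
G(0) = 0
G(1) = mex{0} = 1
G(2) = mex{1,0} = 2
G(3) = mex{2,1,0} = 3
G(4) = mex{3,2,1} = 0
G(5) = mex{0,3,2} = 1
G(6) = mex{1,0,3} = 2
G(7) = mex{2,1,0} = 3
G(8) = mex{3,2,1} = 0
G(9) = mex{0,3,2,0} = 1
G(10) = mex{1,0,3,1} = 2
G(11) = mex{2,1,0,2} = 3
G(12) = mex{3,2,1,3} = 0
G(13) = mex{0,3,2,0} = 1
G(14) = mex{1,0,3,1} = 2
G(15) = mex{2,1,0,2} = 3
G(16) = mex{3,2,1,3} = 0
G(17) = mex{0,3,2,0} = 1
G(18) = mex{1,0,3,1} = 2
G(19) = mex{2,1,0,2} = 3
G(20) = mex{3,2,1,3} = 0
Heap A: G(9) = 1.
Heap B: G(20) = 0.
Combined Grundy value = 1 ⊕ 0 = 1.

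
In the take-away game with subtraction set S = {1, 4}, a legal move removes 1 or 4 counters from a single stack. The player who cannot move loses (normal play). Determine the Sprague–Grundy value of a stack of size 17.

0

G(0) = 0
G(1) = mex{0} = 1
G(2) = mex{1} = 0
G(3) = mex{0} = 1
G(4) = mex{1,0} = 2
G(5) = mex{2,1} = 0
G(6) = mex{0,0} = 1
G(7) = mex{1,1} = 0
G(8) = mex{0,2} = 1
G(9) = mex{1,0} = 2
G(10) = mex{2,1} = 0
G(11) = mex{0,0} = 1
G(12) = mex{1,1} = 0
G(13) = mex{0,2} = 1
G(14) = mex{1,0} = 2
G(15) = mex{2,1} = 0
G(16) = mex{0,0} = 1
G(17) = mex{1,1} = 0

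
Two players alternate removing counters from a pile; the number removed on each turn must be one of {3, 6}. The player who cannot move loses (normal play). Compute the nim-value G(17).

G(0) = 0
G(1) = mex{} = 0
G(2) = mex{} = 0
G(3) = mex{0} = 1
G(4) = mex{0} = 1
G(5) = mex{0} = 1
G(6) = mex{1,0} = 2
G(7) = mex{1,0} = 2
G(8) = mex{1,0} = 2
G(9) = mex{2,1} = 0
G(10) = mex{2,1} = 0
G(11) = mex{2,1} = 0
G(12) = mex{0,2} = 1
G(13) = mex{0,2} = 1
G(14) = mex{0,2} = 1
G(15) = mex{1,0} = 2
G(16) = mex{1,0} = 2
G(17) = mex{1,0} = 2

2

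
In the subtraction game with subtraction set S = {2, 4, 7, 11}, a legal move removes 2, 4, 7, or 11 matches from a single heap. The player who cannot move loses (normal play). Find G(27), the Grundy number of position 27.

G(0) = 0
G(1) = mex{} = 0
G(2) = mex{0} = 1
G(3) = mex{0} = 1
G(4) = mex{1,0} = 2
G(5) = mex{1,0} = 2
G(6) = mex{2,1} = 0
G(7) = mex{2,1,0} = 3
G(8) = mex{0,2,0} = 1
G(9) = mex{3,2,1} = 0
G(10) = mex{1,0,1} = 2
G(11) = mex{0,3,2,0} = 1
G(12) = mex{2,1,2,0} = 3
G(13) = mex{1,0,0,1} = 2
G(14) = mex{3,2,3,1} = 0
G(15) = mex{2,1,1,2} = 0
G(16) = mex{0,3,0,2} = 1
G(17) = mex{0,2,2,0} = 1
G(18) = mex{1,0,1,3} = 2
G(19) = mex{1,0,3,1} = 2
G(20) = mex{2,1,2,0} = 3
G(21) = mex{2,1,0,2} = 3
G(22) = mex{3,2,0,1} = 4
G(23) = mex{3,2,1,3} = 0
G(24) = mex{4,3,1,2} = 0
G(25) = mex{0,3,2,0} = 1
G(26) = mex{0,4,2,0} = 1
G(27) = mex{1,0,3,1} = 2

2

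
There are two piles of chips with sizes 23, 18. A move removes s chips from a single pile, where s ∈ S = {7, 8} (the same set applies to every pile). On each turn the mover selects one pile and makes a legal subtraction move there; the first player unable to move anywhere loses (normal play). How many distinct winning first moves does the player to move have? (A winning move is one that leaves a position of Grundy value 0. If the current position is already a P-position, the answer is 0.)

All piles use S = {7, 8}:
G(0) = 0
G(1) = mex{} = 0
G(2) = mex{} = 0
G(3) = mex{} = 0
G(4) = mex{} = 0
G(5) = mex{} = 0
G(6) = mex{} = 0
G(7) = mex{0} = 1
G(8) = mex{0,0} = 1
G(9) = mex{0,0} = 1
G(10) = mex{0,0} = 1
G(11) = mex{0,0} = 1
G(12) = mex{0,0} = 1
G(13) = mex{0,0} = 1
G(14) = mex{1,0} = 2
G(15) = mex{1,1} = 0
G(16) = mex{1,1} = 0
G(17) = mex{1,1} = 0
G(18) = mex{1,1} = 0
G(19) = mex{1,1} = 0
G(20) = mex{1,1} = 0
G(21) = mex{2,1} = 0
G(22) = mex{0,2} = 1
G(23) = mex{0,0} = 1
Pile A: G(23) = 1.
Pile B: G(18) = 0.
Combined Grundy value = 1 ⊕ 0 = 1.
A winning move leaves total XOR = 0, i.e. changes one component's Grundy value g to g ⊕ X where X is the current total.
Pile A: need g' = 1⊕1 = 0. Options: 23−7→G=0, 23−8→G=0. Hits: 2.
Pile B: need g' = 0⊕1 = 1. Options: 18−7→G=1, 18−8→G=1. Hits: 2.

4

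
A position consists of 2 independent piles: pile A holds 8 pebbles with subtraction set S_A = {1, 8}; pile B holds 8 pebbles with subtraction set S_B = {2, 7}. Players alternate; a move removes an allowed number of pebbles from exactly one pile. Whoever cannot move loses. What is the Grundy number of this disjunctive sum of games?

0

Pile A, S = {1, 8}:
n : 0 1 2 3 4 5 6 7 8
G : 0 1 0 1 0 1 0 1 2
G_A(8) = 2.
Pile B, S = {2, 7}:
G(0) = 0
G(1) = mex{} = 0
G(2) = mex{0} = 1
G(3) = mex{0} = 1
G(4) = mex{1} = 0
G(5) = mex{1} = 0
G(6) = mex{0} = 1
G(7) = mex{0,0} = 1
G(8) = mex{1,0} = 2
G_B(8) = 2.
Combined Grundy value = 2 ⊕ 2 = 0.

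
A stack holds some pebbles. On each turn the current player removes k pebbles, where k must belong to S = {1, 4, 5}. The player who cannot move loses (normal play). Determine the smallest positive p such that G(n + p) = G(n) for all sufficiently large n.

8

n :  0  1  2  3  4  5  6  7  8  9 10 11 12 13 14 15 16 17
G :  0  1  0  1  2  3  2  3  0  1  0  1  2  3  2  3  0  1
G(n+8) = G(n) holds for n = 0,…,4 (a full window of length max(S) = 5), so the sequence is purely periodic with period 8.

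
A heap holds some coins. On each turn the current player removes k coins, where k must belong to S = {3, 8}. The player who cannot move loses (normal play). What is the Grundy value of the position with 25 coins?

1

n :  0  1  2  3  4  5  6  7  8  9 10 11 12 13 14 15 16 17 18 19 20 21 22 23 24 25
G :  0  0  0  1  1  1  0  0  2  1  1  0  0  0  1  1  1  0  0  2  1  1  0  0  0  1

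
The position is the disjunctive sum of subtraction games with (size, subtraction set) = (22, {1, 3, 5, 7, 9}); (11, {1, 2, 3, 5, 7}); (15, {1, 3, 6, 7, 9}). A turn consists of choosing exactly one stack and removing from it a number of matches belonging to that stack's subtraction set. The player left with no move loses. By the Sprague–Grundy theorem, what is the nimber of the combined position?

2

Stack A, S = {1, 3, 5, 7, 9}:
G(0) = 0
G(1) = mex{0} = 1
G(2) = mex{1} = 0
G(3) = mex{0,0} = 1
G(4) = mex{1,1} = 0
G(5) = mex{0,0,0} = 1
G(6) = mex{1,1,1} = 0
G(7) = mex{0,0,0,0} = 1
G(8) = mex{1,1,1,1} = 0
G(9) = mex{0,0,0,0,0} = 1
G(10) = mex{1,1,1,1,1} = 0
G(11) = mex{0,0,0,0,0} = 1
G(12) = mex{1,1,1,1,1} = 0
G(13) = mex{0,0,0,0,0} = 1
G(14) = mex{1,1,1,1,1} = 0
G(15) = mex{0,0,0,0,0} = 1
G(16) = mex{1,1,1,1,1} = 0
G(17) = mex{0,0,0,0,0} = 1
G(18) = mex{1,1,1,1,1} = 0
G(19) = mex{0,0,0,0,0} = 1
G(20) = mex{1,1,1,1,1} = 0
G(21) = mex{0,0,0,0,0} = 1
G(22) = mex{1,1,1,1,1} = 0
G_A(22) = 0.
Stack B, S = {1, 2, 3, 5, 7}:
n :  0  1  2  3  4  5  6  7  8  9 10 11
G :  0  1  2  3  0  1  2  3  0  1  2  3
G_B(11) = 3.
Stack C, S = {1, 3, 6, 7, 9}:
n :  0  1  2  3  4  5  6  7  8  9 10 11 12 13 14 15
G :  0  1  0  1  0  1  2  3  2  3  2  3  0  1  0  1
G_C(15) = 1.
Combined Grundy value = 0 ⊕ 3 ⊕ 1 = 2.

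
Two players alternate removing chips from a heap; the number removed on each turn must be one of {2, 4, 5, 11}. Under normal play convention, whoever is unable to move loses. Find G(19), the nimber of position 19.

2

n :  0  1  2  3  4  5  6  7  8  9 10 11 12 13 14 15 16 17 18 19
G :  0  0  1  1  2  2  3  0  0  1  1  2  2  3  0  0  1  1  2  2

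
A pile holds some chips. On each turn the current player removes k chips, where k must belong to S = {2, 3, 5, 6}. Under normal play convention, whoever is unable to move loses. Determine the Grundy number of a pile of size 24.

G(0) = 0
G(1) = mex{} = 0
G(2) = mex{0} = 1
G(3) = mex{0,0} = 1
G(4) = mex{1,0} = 2
G(5) = mex{1,1,0} = 2
G(6) = mex{2,1,0,0} = 3
G(7) = mex{2,2,1,0} = 3
G(8) = mex{3,2,1,1} = 0
G(9) = mex{3,3,2,1} = 0
G(10) = mex{0,3,2,2} = 1
G(11) = mex{0,0,3,2} = 1
G(12) = mex{1,0,3,3} = 2
G(13) = mex{1,1,0,3} = 2
G(14) = mex{2,1,0,0} = 3
G(15) = mex{2,2,1,0} = 3
G(16) = mex{3,2,1,1} = 0
G(17) = mex{3,3,2,1} = 0
G(18) = mex{0,3,2,2} = 1
G(19) = mex{0,0,3,2} = 1
G(20) = mex{1,0,3,3} = 2
G(21) = mex{1,1,0,3} = 2
G(22) = mex{2,1,0,0} = 3
G(23) = mex{2,2,1,0} = 3
G(24) = mex{3,2,1,1} = 0

0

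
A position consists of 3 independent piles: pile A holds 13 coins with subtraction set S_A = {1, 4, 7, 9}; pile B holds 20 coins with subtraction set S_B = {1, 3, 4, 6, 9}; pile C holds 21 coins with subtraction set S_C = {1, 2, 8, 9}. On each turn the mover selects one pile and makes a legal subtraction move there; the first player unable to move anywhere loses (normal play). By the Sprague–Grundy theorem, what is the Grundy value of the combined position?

Pile A, S = {1, 4, 7, 9}:
G(0) = 0
G(1) = mex{0} = 1
G(2) = mex{1} = 0
G(3) = mex{0} = 1
G(4) = mex{1,0} = 2
G(5) = mex{2,1} = 0
G(6) = mex{0,0} = 1
G(7) = mex{1,1,0} = 2
G(8) = mex{2,2,1} = 0
G(9) = mex{0,0,0,0} = 1
G(10) = mex{1,1,1,1} = 0
G(11) = mex{0,2,2,0} = 1
G(12) = mex{1,0,0,1} = 2
G(13) = mex{2,1,1,2} = 0
G_A(13) = 0.
Pile B, S = {1, 3, 4, 6, 9}:
G(0) = 0
G(1) = mex{0} = 1
G(2) = mex{1} = 0
G(3) = mex{0,0} = 1
G(4) = mex{1,1,0} = 2
G(5) = mex{2,0,1} = 3
G(6) = mex{3,1,0,0} = 2
G(7) = mex{2,2,1,1} = 0
G(8) = mex{0,3,2,0} = 1
G(9) = mex{1,2,3,1,0} = 4
G(10) = mex{4,0,2,2,1} = 3
G(11) = mex{3,1,0,3,0} = 2
G(12) = mex{2,4,1,2,1} = 0
G(13) = mex{0,3,4,0,2} = 1
G(14) = mex{1,2,3,1,3} = 0
G(15) = mex{0,0,2,4,2} = 1
G(16) = mex{1,1,0,3,0} = 2
G(17) = mex{2,0,1,2,1} = 3
G(18) = mex{3,1,0,0,4} = 2
G(19) = mex{2,2,1,1,3} = 0
G(20) = mex{0,3,2,0,2} = 1
G_B(20) = 1.
Pile C, S = {1, 2, 8, 9}:
n :  0  1  2  3  4  5  6  7  8  9 10 11 12 13 14 15 16 17 18 19 20 21
G :  0  1  2  0  1  2  0  1  2  3  0  1  2  0  1  2  0  1  2  3  0  1
G_C(21) = 1.
Combined Grundy value = 0 ⊕ 1 ⊕ 1 = 0.

0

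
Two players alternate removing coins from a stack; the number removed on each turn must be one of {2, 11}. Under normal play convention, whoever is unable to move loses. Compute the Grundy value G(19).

1

n :  0  1  2  3  4  5  6  7  8  9 10 11 12 13 14 15 16 17 18 19
G :  0  0  1  1  0  0  1  1  0  0  1  1  2  0  0  1  1  0  0  1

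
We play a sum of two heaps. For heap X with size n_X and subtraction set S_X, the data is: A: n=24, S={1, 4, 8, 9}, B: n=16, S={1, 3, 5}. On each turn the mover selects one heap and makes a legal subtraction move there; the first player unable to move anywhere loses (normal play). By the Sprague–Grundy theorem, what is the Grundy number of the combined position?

Heap A, S = {1, 4, 8, 9}:
n :  0  1  2  3  4  5  6  7  8  9 10 11 12 13 14 15 16 17 18 19 20 21 22 23 24
G :  0  1  0  1  2  0  1  0  1  2  3  2  0  1  2  3  2  0  1  0  1  2  0  1  0
G_A(24) = 0.
Heap B, S = {1, 3, 5}:
n :  0  1  2  3  4  5  6  7  8  9 10 11 12 13 14 15 16
G :  0  1  0  1  0  1  0  1  0  1  0  1  0  1  0  1  0
G_B(16) = 0.
Combined Grundy value = 0 ⊕ 0 = 0.

0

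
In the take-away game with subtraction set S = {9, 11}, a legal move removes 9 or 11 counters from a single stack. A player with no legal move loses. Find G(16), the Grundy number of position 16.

1

G(0) = 0
G(1) = mex{} = 0
G(2) = mex{} = 0
G(3) = mex{} = 0
G(4) = mex{} = 0
G(5) = mex{} = 0
G(6) = mex{} = 0
G(7) = mex{} = 0
G(8) = mex{} = 0
G(9) = mex{0} = 1
G(10) = mex{0} = 1
G(11) = mex{0,0} = 1
G(12) = mex{0,0} = 1
G(13) = mex{0,0} = 1
G(14) = mex{0,0} = 1
G(15) = mex{0,0} = 1
G(16) = mex{0,0} = 1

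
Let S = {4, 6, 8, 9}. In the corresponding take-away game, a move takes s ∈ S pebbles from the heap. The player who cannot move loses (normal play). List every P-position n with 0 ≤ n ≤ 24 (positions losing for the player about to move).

n :  0  1  2  3  4  5  6  7  8  9 10 11 12 13 14 15 16 17 18 19 20 21 22 23 24
G :  0  0  0  0  1  1  1  1  2  2  2  2  3  0  0  0  0  1  1  1  1  2  2  2  2
P-positions are exactly the n with G(n) = 0.

0, 1, 2, 3, 13, 14, 15, 16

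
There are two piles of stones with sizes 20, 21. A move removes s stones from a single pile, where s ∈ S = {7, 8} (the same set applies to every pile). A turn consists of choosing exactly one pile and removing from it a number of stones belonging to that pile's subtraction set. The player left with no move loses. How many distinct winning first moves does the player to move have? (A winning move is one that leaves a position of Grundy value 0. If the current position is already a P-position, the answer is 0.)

All piles use S = {7, 8}:
n :  0  1  2  3  4  5  6  7  8  9 10 11 12 13 14 15 16 17 18 19 20 21
G :  0  0  0  0  0  0  0  1  1  1  1  1  1  1  2  0  0  0  0  0  0  0
Pile A: G(20) = 0.
Pile B: G(21) = 0.
Combined Grundy value = 0 ⊕ 0 = 0.
A winning move leaves total XOR = 0, i.e. changes one component's Grundy value g to g ⊕ X where X is the current total.
Pile A: target g' = 0⊕0 = 0, but every legal move changes the Grundy value (mex property), so 0 moves.
Pile B: target g' = 0⊕0 = 0, but every legal move changes the Grundy value (mex property), so 0 moves.

0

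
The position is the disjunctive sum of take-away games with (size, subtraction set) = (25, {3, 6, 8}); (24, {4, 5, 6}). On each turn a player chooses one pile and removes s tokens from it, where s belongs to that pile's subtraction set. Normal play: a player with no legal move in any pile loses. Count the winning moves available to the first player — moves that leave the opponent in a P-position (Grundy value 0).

0

Pile A, S = {3, 6, 8}:
n :  0  1  2  3  4  5  6  7  8  9 10 11 12 13 14 15 16 17 18 19 20 21 22 23 24 25
G :  0  0  0  1  1  1  2  2  2  3  3  0  0  0  1  1  1  2  2  2  3  3  0  0  0  1
G_A(25) = 1.
Pile B, S = {4, 5, 6}:
n :  0  1  2  3  4  5  6  7  8  9 10 11 12 13 14 15 16 17 18 19 20 21 22 23 24
G :  0  0  0  0  1  1  1  1  2  2  0  0  0  0  1  1  1  1  2  2  0  0  0  0  1
G_B(24) = 1.
Combined Grundy value = 1 ⊕ 1 = 0.
A winning move leaves total XOR = 0, i.e. changes one component's Grundy value g to g ⊕ X where X is the current total.
Pile A: target g' = 1⊕0 = 1, but every legal move changes the Grundy value (mex property), so 0 moves.
Pile B: target g' = 1⊕0 = 1, but every legal move changes the Grundy value (mex property), so 0 moves.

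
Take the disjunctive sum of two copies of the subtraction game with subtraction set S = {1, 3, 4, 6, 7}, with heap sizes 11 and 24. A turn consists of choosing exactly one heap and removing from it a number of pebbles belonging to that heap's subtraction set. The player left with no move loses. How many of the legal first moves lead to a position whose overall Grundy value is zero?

3

All heaps use S = {1, 3, 4, 6, 7}:
G(0) = 0
G(1) = mex{0} = 1
G(2) = mex{1} = 0
G(3) = mex{0,0} = 1
G(4) = mex{1,1,0} = 2
G(5) = mex{2,0,1} = 3
G(6) = mex{3,1,0,0} = 2
G(7) = mex{2,2,1,1,0} = 3
G(8) = mex{3,3,2,0,1} = 4
G(9) = mex{4,2,3,1,0} = 5
G(10) = mex{5,3,2,2,1} = 0
G(11) = mex{0,4,3,3,2} = 1
G(12) = mex{1,5,4,2,3} = 0
G(13) = mex{0,0,5,3,2} = 1
G(14) = mex{1,1,0,4,3} = 2
G(15) = mex{2,0,1,5,4} = 3
G(16) = mex{3,1,0,0,5} = 2
G(17) = mex{2,2,1,1,0} = 3
G(18) = mex{3,3,2,0,1} = 4
G(19) = mex{4,2,3,1,0} = 5
G(20) = mex{5,3,2,2,1} = 0
G(21) = mex{0,4,3,3,2} = 1
G(22) = mex{1,5,4,2,3} = 0
G(23) = mex{0,0,5,3,2} = 1
G(24) = mex{1,1,0,4,3} = 2
Heap A: G(11) = 1.
Heap B: G(24) = 2.
Combined Grundy value = 1 ⊕ 2 = 3.
A winning move leaves total XOR = 0, i.e. changes one component's Grundy value g to g ⊕ X where X is the current total.
Heap A: need g' = 1⊕3 = 2. Options: 11−1→G=0, 11−3→G=4, 11−4→G=3, 11−6→G=3, 11−7→G=2. Hits: 1.
Heap B: need g' = 2⊕3 = 1. Options: 24−1→G=1, 24−3→G=1, 24−4→G=0, 24−6→G=4, 24−7→G=3. Hits: 2.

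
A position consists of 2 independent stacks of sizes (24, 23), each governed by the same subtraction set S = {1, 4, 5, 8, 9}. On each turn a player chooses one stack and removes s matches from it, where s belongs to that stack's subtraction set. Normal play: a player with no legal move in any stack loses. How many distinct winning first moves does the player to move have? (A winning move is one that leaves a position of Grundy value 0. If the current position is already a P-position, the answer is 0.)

2

All stacks use S = {1, 4, 5, 8, 9}:
n :  0  1  2  3  4  5  6  7  8  9 10 11 12 13 14 15 16 17 18 19 20 21 22 23 24
G :  0  1  0  1  2  3  2  3  4  5  4  5  0  1  0  1  2  3  2  3  4  5  4  5  0
Stack A: G(24) = 0.
Stack B: G(23) = 5.
Combined Grundy value = 0 ⊕ 5 = 5.
A winning move leaves total XOR = 0, i.e. changes one component's Grundy value g to g ⊕ X where X is the current total.
Stack A: need g' = 0⊕5 = 5. Options: 24−1→G=5, 24−4→G=4, 24−5→G=3, 24−8→G=2, 24−9→G=1. Hits: 1.
Stack B: need g' = 5⊕5 = 0. Options: 23−1→G=4, 23−4→G=3, 23−5→G=2, 23−8→G=1, 23−9→G=0. Hits: 1.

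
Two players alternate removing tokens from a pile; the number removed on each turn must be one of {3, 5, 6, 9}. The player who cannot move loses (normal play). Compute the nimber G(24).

0

n :  0  1  2  3  4  5  6  7  8  9 10 11 12 13 14 15 16 17 18 19 20 21 22 23 24
G :  0  0  0  1  1  1  2  2  2  3  3  3  0  0  0  1  1  1  2  2  2  3  3  3  0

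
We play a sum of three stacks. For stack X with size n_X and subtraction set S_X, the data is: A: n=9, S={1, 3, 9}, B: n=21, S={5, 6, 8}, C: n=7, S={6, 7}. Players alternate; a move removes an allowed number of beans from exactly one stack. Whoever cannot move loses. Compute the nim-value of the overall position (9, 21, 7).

1

Stack A, S = {1, 3, 9}:
n : 0 1 2 3 4 5 6 7 8 9
G : 0 1 0 1 0 1 0 1 0 1
G_A(9) = 1.
Stack B, S = {5, 6, 8}:
n :  0  1  2  3  4  5  6  7  8  9 10 11 12 13 14 15 16 17 18 19 20 21
G :  0  0  0  0  0  1  1  1  1  1  2  2  2  0  0  0  0  0  1  1  1  1
G_B(21) = 1.
Stack C, S = {6, 7}:
G(0) = 0
G(1) = mex{} = 0
G(2) = mex{} = 0
G(3) = mex{} = 0
G(4) = mex{} = 0
G(5) = mex{} = 0
G(6) = mex{0} = 1
G(7) = mex{0,0} = 1
G_C(7) = 1.
Combined Grundy value = 1 ⊕ 1 ⊕ 1 = 1.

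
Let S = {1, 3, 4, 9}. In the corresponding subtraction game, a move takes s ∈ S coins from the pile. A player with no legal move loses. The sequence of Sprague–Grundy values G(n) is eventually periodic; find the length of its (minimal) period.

12

n :  0  1  2  3  4  5  6  7  8  9 10 11 12 13 14 15 16 17 18 19 20 21 22 23 24 25
G :  0  1  0  1  2  3  2  0  1  4  3  2  0  1  0  1  2  3  2  0  1  4  3  2  0  1
G(n+12) = G(n) holds for n = 0,…,8 (a full window of length max(S) = 9), so the sequence is purely periodic with period 12.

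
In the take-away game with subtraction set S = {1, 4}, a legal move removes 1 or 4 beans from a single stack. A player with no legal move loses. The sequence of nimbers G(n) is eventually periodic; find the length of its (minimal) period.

G(0) = 0
G(1) = mex{0} = 1
G(2) = mex{1} = 0
G(3) = mex{0} = 1
G(4) = mex{1,0} = 2
G(5) = mex{2,1} = 0
G(6) = mex{0,0} = 1
G(7) = mex{1,1} = 0
G(8) = mex{0,2} = 1
G(9) = mex{1,0} = 2
G(10) = mex{2,1} = 0
G(11) = mex{0,0} = 1
G(12) = mex{1,1} = 0
G(13) = mex{0,2} = 1
G(14) = mex{1,0} = 2
G(n+5) = G(n) holds for n = 0,…,3 (a full window of length max(S) = 4), so the sequence is purely periodic with period 5.

5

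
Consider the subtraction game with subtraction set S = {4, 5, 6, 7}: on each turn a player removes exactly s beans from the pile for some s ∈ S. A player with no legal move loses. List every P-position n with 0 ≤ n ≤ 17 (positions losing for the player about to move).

0, 1, 2, 3, 11, 12, 13, 14

n :  0  1  2  3  4  5  6  7  8  9 10 11 12 13 14 15 16 17
G :  0  0  0  0  1  1  1  1  2  2  2  0  0  0  0  1  1  1
P-positions are exactly the n with G(n) = 0.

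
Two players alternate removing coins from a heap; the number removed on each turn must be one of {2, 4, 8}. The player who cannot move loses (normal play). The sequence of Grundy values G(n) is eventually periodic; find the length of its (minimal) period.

G(0) = 0
G(1) = mex{} = 0
G(2) = mex{0} = 1
G(3) = mex{0} = 1
G(4) = mex{1,0} = 2
G(5) = mex{1,0} = 2
G(6) = mex{2,1} = 0
G(7) = mex{2,1} = 0
G(8) = mex{0,2,0} = 1
G(9) = mex{0,2,0} = 1
G(10) = mex{1,0,1} = 2
G(11) = mex{1,0,1} = 2
G(12) = mex{2,1,2} = 0
G(13) = mex{2,1,2} = 0
G(14) = mex{0,2,0} = 1
G(15) = mex{0,2,0} = 1
G(n+6) = G(n) holds for n = 0,…,7 (a full window of length max(S) = 8), so the sequence is purely periodic with period 6.

6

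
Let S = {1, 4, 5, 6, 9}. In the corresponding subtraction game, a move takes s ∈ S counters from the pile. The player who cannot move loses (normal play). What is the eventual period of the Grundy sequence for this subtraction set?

10

n :  0  1  2  3  4  5  6  7  8  9 10 11 12 13 14 15 16 17 18 19 20 21
G :  0  1  0  1  2  3  2  3  4  5  0  1  0  1  2  3  2  3  4  5  0  1
G(n+10) = G(n) holds for n = 0,…,8 (a full window of length max(S) = 9), so the sequence is purely periodic with period 10.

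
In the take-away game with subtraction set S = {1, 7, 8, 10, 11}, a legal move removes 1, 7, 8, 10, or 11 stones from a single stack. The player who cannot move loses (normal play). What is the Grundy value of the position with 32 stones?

n :  0  1  2  3  4  5  6  7  8  9 10 11 12 13 14 15 16 17 18 19 20 21 22 23 24 25 26 27 28 29 30 31 32
G :  0  1  0  1  0  1  0  1  2  3  2  3  2  3  2  3  4  5  0  1  0  1  0  1  0  1  2  3  2  3  2  3  2

2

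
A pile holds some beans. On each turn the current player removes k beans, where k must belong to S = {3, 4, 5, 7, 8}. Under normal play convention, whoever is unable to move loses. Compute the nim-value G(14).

G(0) = 0
G(1) = mex{} = 0
G(2) = mex{} = 0
G(3) = mex{0} = 1
G(4) = mex{0,0} = 1
G(5) = mex{0,0,0} = 1
G(6) = mex{1,0,0} = 2
G(7) = mex{1,1,0,0} = 2
G(8) = mex{1,1,1,0,0} = 2
G(9) = mex{2,1,1,0,0} = 3
G(10) = mex{2,2,1,1,0} = 3
G(11) = mex{2,2,2,1,1} = 0
G(12) = mex{3,2,2,1,1} = 0
G(13) = mex{3,3,2,2,1} = 0
G(14) = mex{0,3,3,2,2} = 1

1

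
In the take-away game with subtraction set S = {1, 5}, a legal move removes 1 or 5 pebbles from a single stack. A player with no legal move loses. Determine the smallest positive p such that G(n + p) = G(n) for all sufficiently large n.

n :  0  1  2  3  4  5  6  7  8  9 10 11 12 13 14
G :  0  1  0  1  0  1  0  1  0  1  0  1  0  1  0
G(n+2) = G(n) holds for n = 0,…,4 (a full window of length max(S) = 5), so the sequence is purely periodic with period 2.

2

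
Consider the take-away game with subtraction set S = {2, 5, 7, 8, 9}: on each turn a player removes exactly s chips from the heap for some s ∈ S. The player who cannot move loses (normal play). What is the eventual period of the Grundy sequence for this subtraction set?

14

G(0) = 0
G(1) = mex{} = 0
G(2) = mex{0} = 1
G(3) = mex{0} = 1
G(4) = mex{1} = 0
G(5) = mex{1,0} = 2
G(6) = mex{0,0} = 1
G(7) = mex{2,1,0} = 3
G(8) = mex{1,1,0,0} = 2
G(9) = mex{3,0,1,0,0} = 2
G(10) = mex{2,2,1,1,0} = 3
G(11) = mex{2,1,0,1,1} = 3
G(12) = mex{3,3,2,0,1} = 4
G(13) = mex{3,2,1,2,0} = 4
G(14) = mex{4,2,3,1,2} = 0
G(15) = mex{4,3,2,3,1} = 0
G(16) = mex{0,3,2,2,3} = 1
G(17) = mex{0,4,3,2,2} = 1
G(18) = mex{1,4,3,3,2} = 0
G(19) = mex{1,0,4,3,3} = 2
G(20) = mex{0,0,4,4,3} = 1
G(21) = mex{2,1,0,4,4} = 3
G(22) = mex{1,1,0,0,4} = 2
G(23) = mex{3,0,1,0,0} = 2
G(24) = mex{2,2,1,1,0} = 3
G(25) = mex{2,1,0,1,1} = 3
G(26) = mex{3,3,2,0,1} = 4
G(27) = mex{3,2,1,2,0} = 4
G(28) = mex{4,2,3,1,2} = 0
G(29) = mex{4,3,2,3,1} = 0
G(n+14) = G(n) holds for n = 0,…,8 (a full window of length max(S) = 9), so the sequence is purely periodic with period 14.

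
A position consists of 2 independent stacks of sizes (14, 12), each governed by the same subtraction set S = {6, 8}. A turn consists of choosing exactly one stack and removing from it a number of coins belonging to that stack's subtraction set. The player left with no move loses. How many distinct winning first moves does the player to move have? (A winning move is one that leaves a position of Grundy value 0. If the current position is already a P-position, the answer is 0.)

1

All stacks use S = {6, 8}:
G(0) = 0
G(1) = mex{} = 0
G(2) = mex{} = 0
G(3) = mex{} = 0
G(4) = mex{} = 0
G(5) = mex{} = 0
G(6) = mex{0} = 1
G(7) = mex{0} = 1
G(8) = mex{0,0} = 1
G(9) = mex{0,0} = 1
G(10) = mex{0,0} = 1
G(11) = mex{0,0} = 1
G(12) = mex{1,0} = 2
G(13) = mex{1,0} = 2
G(14) = mex{1,1} = 0
Stack A: G(14) = 0.
Stack B: G(12) = 2.
Combined Grundy value = 0 ⊕ 2 = 2.
A winning move leaves total XOR = 0, i.e. changes one component's Grundy value g to g ⊕ X where X is the current total.
Stack A: need g' = 0⊕2 = 2. Options: 14−6→G=1, 14−8→G=1. Hits: 0.
Stack B: need g' = 2⊕2 = 0. Options: 12−6→G=1, 12−8→G=0. Hits: 1.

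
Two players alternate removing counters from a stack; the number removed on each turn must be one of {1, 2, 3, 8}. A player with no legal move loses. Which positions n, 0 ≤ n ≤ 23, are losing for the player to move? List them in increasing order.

0, 4, 9, 13, 18, 22

n :  0  1  2  3  4  5  6  7  8  9 10 11 12 13 14 15 16 17 18 19 20 21 22 23
G :  0  1  2  3  0  1  2  3  4  0  1  2  3  0  1  2  3  4  0  1  2  3  0  1
P-positions are exactly the n with G(n) = 0.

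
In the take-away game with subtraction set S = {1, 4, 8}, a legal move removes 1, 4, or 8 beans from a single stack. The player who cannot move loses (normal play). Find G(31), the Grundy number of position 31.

0

n :  0  1  2  3  4  5  6  7  8  9 10 11 12 13 14 15 16 17 18 19 20 21 22 23 24 25 26 27 28 29 30 31
G :  0  1  0  1  2  0  1  0  1  2  3  2  0  1  0  1  2  0  1  0  1  2  3  2  0  1  0  1  2  0  1  0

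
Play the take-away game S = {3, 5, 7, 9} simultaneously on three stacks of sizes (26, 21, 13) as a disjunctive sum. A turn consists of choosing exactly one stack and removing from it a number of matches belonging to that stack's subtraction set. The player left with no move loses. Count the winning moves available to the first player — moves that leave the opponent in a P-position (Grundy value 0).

All stacks use S = {3, 5, 7, 9}:
G(0) = 0
G(1) = mex{} = 0
G(2) = mex{} = 0
G(3) = mex{0} = 1
G(4) = mex{0} = 1
G(5) = mex{0,0} = 1
G(6) = mex{1,0} = 2
G(7) = mex{1,0,0} = 2
G(8) = mex{1,1,0} = 2
G(9) = mex{2,1,0,0} = 3
G(10) = mex{2,1,1,0} = 3
G(11) = mex{2,2,1,0} = 3
G(12) = mex{3,2,1,1} = 0
G(13) = mex{3,2,2,1} = 0
G(14) = mex{3,3,2,1} = 0
G(15) = mex{0,3,2,2} = 1
G(16) = mex{0,3,3,2} = 1
G(17) = mex{0,0,3,2} = 1
G(18) = mex{1,0,3,3} = 2
G(19) = mex{1,0,0,3} = 2
G(20) = mex{1,1,0,3} = 2
G(21) = mex{2,1,0,0} = 3
G(22) = mex{2,1,1,0} = 3
G(23) = mex{2,2,1,0} = 3
G(24) = mex{3,2,1,1} = 0
G(25) = mex{3,2,2,1} = 0
G(26) = mex{3,3,2,1} = 0
Stack A: G(26) = 0.
Stack B: G(21) = 3.
Stack C: G(13) = 0.
Combined Grundy value = 0 ⊕ 3 ⊕ 0 = 3.
A winning move leaves total XOR = 0, i.e. changes one component's Grundy value g to g ⊕ X where X is the current total.
Stack A: need g' = 0⊕3 = 3. Options: 26−3→G=3, 26−5→G=3, 26−7→G=2, 26−9→G=1. Hits: 2.
Stack B: need g' = 3⊕3 = 0. Options: 21−3→G=2, 21−5→G=1, 21−7→G=0, 21−9→G=0. Hits: 2.
Stack C: need g' = 0⊕3 = 3. Options: 13−3→G=3, 13−5→G=2, 13−7→G=2, 13−9→G=1. Hits: 1.

5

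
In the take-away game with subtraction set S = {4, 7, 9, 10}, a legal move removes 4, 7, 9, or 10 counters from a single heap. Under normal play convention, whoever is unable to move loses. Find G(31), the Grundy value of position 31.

n :  0  1  2  3  4  5  6  7  8  9 10 11 12 13 14 15 16 17 18 19 20 21 22 23 24 25 26 27 28 29 30 31
G :  0  0  0  0  1  1  1  1  2  2  2  2  3  3  0  0  0  0  1  1  1  1  2  2  2  2  3  3  0  0  0  0

0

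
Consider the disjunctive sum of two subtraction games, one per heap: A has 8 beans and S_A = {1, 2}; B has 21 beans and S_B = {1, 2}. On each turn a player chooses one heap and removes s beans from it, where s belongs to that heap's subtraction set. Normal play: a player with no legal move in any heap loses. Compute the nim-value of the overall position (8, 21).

Heap A, S = {1, 2}:
G(0) = 0
G(1) = mex{0} = 1
G(2) = mex{1,0} = 2
G(3) = mex{2,1} = 0
G(4) = mex{0,2} = 1
G(5) = mex{1,0} = 2
G(6) = mex{2,1} = 0
G(7) = mex{0,2} = 1
G(8) = mex{1,0} = 2
G_A(8) = 2.
Heap B, S = {1, 2}:
n :  0  1  2  3  4  5  6  7  8  9 10 11 12 13 14 15 16 17 18 19 20 21
G :  0  1  2  0  1  2  0  1  2  0  1  2  0  1  2  0  1  2  0  1  2  0
G_B(21) = 0.
Combined Grundy value = 2 ⊕ 0 = 2.

2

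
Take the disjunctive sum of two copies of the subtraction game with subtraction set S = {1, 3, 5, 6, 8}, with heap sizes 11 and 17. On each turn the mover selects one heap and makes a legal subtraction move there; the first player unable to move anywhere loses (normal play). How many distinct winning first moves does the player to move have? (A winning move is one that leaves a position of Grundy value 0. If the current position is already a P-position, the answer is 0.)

All heaps use S = {1, 3, 5, 6, 8}:
G(0) = 0
G(1) = mex{0} = 1
G(2) = mex{1} = 0
G(3) = mex{0,0} = 1
G(4) = mex{1,1} = 0
G(5) = mex{0,0,0} = 1
G(6) = mex{1,1,1,0} = 2
G(7) = mex{2,0,0,1} = 3
G(8) = mex{3,1,1,0,0} = 2
G(9) = mex{2,2,0,1,1} = 3
G(10) = mex{3,3,1,0,0} = 2
G(11) = mex{2,2,2,1,1} = 0
G(12) = mex{0,3,3,2,0} = 1
G(13) = mex{1,2,2,3,1} = 0
G(14) = mex{0,0,3,2,2} = 1
G(15) = mex{1,1,2,3,3} = 0
G(16) = mex{0,0,0,2,2} = 1
G(17) = mex{1,1,1,0,3} = 2
Heap A: G(11) = 0.
Heap B: G(17) = 2.
Combined Grundy value = 0 ⊕ 2 = 2.
A winning move leaves total XOR = 0, i.e. changes one component's Grundy value g to g ⊕ X where X is the current total.
Heap A: need g' = 0⊕2 = 2. Options: 11−1→G=2, 11−3→G=2, 11−5→G=2, 11−6→G=1, 11−8→G=1. Hits: 3.
Heap B: need g' = 2⊕2 = 0. Options: 17−1→G=1, 17−3→G=1, 17−5→G=1, 17−6→G=0, 17−8→G=3. Hits: 1.

4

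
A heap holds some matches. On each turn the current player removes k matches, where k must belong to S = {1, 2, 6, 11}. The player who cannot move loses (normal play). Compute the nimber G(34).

0

G(0) = 0
G(1) = mex{0} = 1
G(2) = mex{1,0} = 2
G(3) = mex{2,1} = 0
G(4) = mex{0,2} = 1
G(5) = mex{1,0} = 2
G(6) = mex{2,1,0} = 3
G(7) = mex{3,2,1} = 0
G(8) = mex{0,3,2} = 1
G(9) = mex{1,0,0} = 2
G(10) = mex{2,1,1} = 0
G(11) = mex{0,2,2,0} = 1
G(12) = mex{1,0,3,1} = 2
G(13) = mex{2,1,0,2} = 3
G(14) = mex{3,2,1,0} = 4
G(15) = mex{4,3,2,1} = 0
G(16) = mex{0,4,0,2} = 1
G(17) = mex{1,0,1,3} = 2
G(18) = mex{2,1,2,0} = 3
G(19) = mex{3,2,3,1} = 0
G(20) = mex{0,3,4,2} = 1
G(21) = mex{1,0,0,0} = 2
G(22) = mex{2,1,1,1} = 0
G(23) = mex{0,2,2,2} = 1
G(24) = mex{1,0,3,3} = 2
G(25) = mex{2,1,0,4} = 3
G(26) = mex{3,2,1,0} = 4
G(27) = mex{4,3,2,1} = 0
G(28) = mex{0,4,0,2} = 1
G(29) = mex{1,0,1,3} = 2
G(30) = mex{2,1,2,0} = 3
G(31) = mex{3,2,3,1} = 0
G(32) = mex{0,3,4,2} = 1
G(33) = mex{1,0,0,0} = 2
G(34) = mex{2,1,1,1} = 0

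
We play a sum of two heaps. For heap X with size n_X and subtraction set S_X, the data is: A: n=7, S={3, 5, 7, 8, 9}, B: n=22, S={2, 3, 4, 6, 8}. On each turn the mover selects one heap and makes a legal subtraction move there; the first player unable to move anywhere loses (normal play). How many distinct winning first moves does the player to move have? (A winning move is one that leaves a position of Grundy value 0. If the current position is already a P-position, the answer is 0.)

Heap A, S = {3, 5, 7, 8, 9}:
G(0) = 0
G(1) = mex{} = 0
G(2) = mex{} = 0
G(3) = mex{0} = 1
G(4) = mex{0} = 1
G(5) = mex{0,0} = 1
G(6) = mex{1,0} = 2
G(7) = mex{1,0,0} = 2
G_A(7) = 2.
Heap B, S = {2, 3, 4, 6, 8}:
G(0) = 0
G(1) = mex{} = 0
G(2) = mex{0} = 1
G(3) = mex{0,0} = 1
G(4) = mex{1,0,0} = 2
G(5) = mex{1,1,0} = 2
G(6) = mex{2,1,1,0} = 3
G(7) = mex{2,2,1,0} = 3
G(8) = mex{3,2,2,1,0} = 4
G(9) = mex{3,3,2,1,0} = 4
G(10) = mex{4,3,3,2,1} = 0
G(11) = mex{4,4,3,2,1} = 0
G(12) = mex{0,4,4,3,2} = 1
G(13) = mex{0,0,4,3,2} = 1
G(14) = mex{1,0,0,4,3} = 2
G(15) = mex{1,1,0,4,3} = 2
G(16) = mex{2,1,1,0,4} = 3
G(17) = mex{2,2,1,0,4} = 3
G(18) = mex{3,2,2,1,0} = 4
G(19) = mex{3,3,2,1,0} = 4
G(20) = mex{4,3,3,2,1} = 0
G(21) = mex{4,4,3,2,1} = 0
G(22) = mex{0,4,4,3,2} = 1
G_B(22) = 1.
Combined Grundy value = 2 ⊕ 1 = 3.
A winning move leaves total XOR = 0, i.e. changes one component's Grundy value g to g ⊕ X where X is the current total.
Heap A: need g' = 2⊕3 = 1. Options: 7−3→G=1, 7−5→G=0, 7−7→G=0. Hits: 1.
Heap B: need g' = 1⊕3 = 2. Options: 22−2→G=0, 22−3→G=4, 22−4→G=4, 22−6→G=3, 22−8→G=2. Hits: 1.

2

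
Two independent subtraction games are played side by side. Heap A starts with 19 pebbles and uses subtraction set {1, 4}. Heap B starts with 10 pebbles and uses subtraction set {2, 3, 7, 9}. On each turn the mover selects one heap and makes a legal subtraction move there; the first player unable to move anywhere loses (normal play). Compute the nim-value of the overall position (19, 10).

0

Heap A, S = {1, 4}:
n :  0  1  2  3  4  5  6  7  8  9 10 11 12 13 14 15 16 17 18 19
G :  0  1  0  1  2  0  1  0  1  2  0  1  0  1  2  0  1  0  1  2
G_A(19) = 2.
Heap B, S = {2, 3, 7, 9}:
G(0) = 0
G(1) = mex{} = 0
G(2) = mex{0} = 1
G(3) = mex{0,0} = 1
G(4) = mex{1,0} = 2
G(5) = mex{1,1} = 0
G(6) = mex{2,1} = 0
G(7) = mex{0,2,0} = 1
G(8) = mex{0,0,0} = 1
G(9) = mex{1,0,1,0} = 2
G(10) = mex{1,1,1,0} = 2
G_B(10) = 2.
Combined Grundy value = 2 ⊕ 2 = 0.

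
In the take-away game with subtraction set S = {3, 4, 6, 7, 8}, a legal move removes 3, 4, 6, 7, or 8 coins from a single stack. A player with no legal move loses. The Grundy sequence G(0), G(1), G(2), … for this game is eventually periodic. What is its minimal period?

G(0) = 0
G(1) = mex{} = 0
G(2) = mex{} = 0
G(3) = mex{0} = 1
G(4) = mex{0,0} = 1
G(5) = mex{0,0} = 1
G(6) = mex{1,0,0} = 2
G(7) = mex{1,1,0,0} = 2
G(8) = mex{1,1,0,0,0} = 2
G(9) = mex{2,1,1,0,0} = 3
G(10) = mex{2,2,1,1,0} = 3
G(11) = mex{2,2,1,1,1} = 0
G(12) = mex{3,2,2,1,1} = 0
G(13) = mex{3,3,2,2,1} = 0
G(14) = mex{0,3,2,2,2} = 1
G(15) = mex{0,0,3,2,2} = 1
G(16) = mex{0,0,3,3,2} = 1
G(17) = mex{1,0,0,3,3} = 2
G(18) = mex{1,1,0,0,3} = 2
G(19) = mex{1,1,0,0,0} = 2
G(20) = mex{2,1,1,0,0} = 3
G(21) = mex{2,2,1,1,0} = 3
G(22) = mex{2,2,1,1,1} = 0
G(23) = mex{3,2,2,1,1} = 0
G(n+11) = G(n) holds for n = 0,…,7 (a full window of length max(S) = 8), so the sequence is purely periodic with period 11.

11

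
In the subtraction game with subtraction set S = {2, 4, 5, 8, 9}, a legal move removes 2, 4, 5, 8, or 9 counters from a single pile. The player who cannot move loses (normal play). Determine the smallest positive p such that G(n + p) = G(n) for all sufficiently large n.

G(0) = 0
G(1) = mex{} = 0
G(2) = mex{0} = 1
G(3) = mex{0} = 1
G(4) = mex{1,0} = 2
G(5) = mex{1,0,0} = 2
G(6) = mex{2,1,0} = 3
G(7) = mex{2,1,1} = 0
G(8) = mex{3,2,1,0} = 4
G(9) = mex{0,2,2,0,0} = 1
G(10) = mex{4,3,2,1,0} = 5
G(11) = mex{1,0,3,1,1} = 2
G(12) = mex{5,4,0,2,1} = 3
G(13) = mex{2,1,4,2,2} = 0
G(14) = mex{3,5,1,3,2} = 0
G(15) = mex{0,2,5,0,3} = 1
G(16) = mex{0,3,2,4,0} = 1
G(17) = mex{1,0,3,1,4} = 2
G(18) = mex{1,0,0,5,1} = 2
G(19) = mex{2,1,0,2,5} = 3
G(20) = mex{2,1,1,3,2} = 0
G(21) = mex{3,2,1,0,3} = 4
G(22) = mex{0,2,2,0,0} = 1
G(23) = mex{4,3,2,1,0} = 5
G(24) = mex{1,0,3,1,1} = 2
G(25) = mex{5,4,0,2,1} = 3
G(26) = mex{2,1,4,2,2} = 0
G(27) = mex{3,5,1,3,2} = 0
G(n+13) = G(n) holds for n = 0,…,8 (a full window of length max(S) = 9), so the sequence is purely periodic with period 13.

13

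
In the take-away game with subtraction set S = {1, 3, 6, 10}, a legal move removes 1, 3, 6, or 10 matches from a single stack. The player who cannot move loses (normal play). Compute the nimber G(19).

1

G(0) = 0
G(1) = mex{0} = 1
G(2) = mex{1} = 0
G(3) = mex{0,0} = 1
G(4) = mex{1,1} = 0
G(5) = mex{0,0} = 1
G(6) = mex{1,1,0} = 2
G(7) = mex{2,0,1} = 3
G(8) = mex{3,1,0} = 2
G(9) = mex{2,2,1} = 0
G(10) = mex{0,3,0,0} = 1
G(11) = mex{1,2,1,1} = 0
G(12) = mex{0,0,2,0} = 1
G(13) = mex{1,1,3,1} = 0
G(14) = mex{0,0,2,0} = 1
G(15) = mex{1,1,0,1} = 2
G(16) = mex{2,0,1,2} = 3
G(17) = mex{3,1,0,3} = 2
G(18) = mex{2,2,1,2} = 0
G(19) = mex{0,3,0,0} = 1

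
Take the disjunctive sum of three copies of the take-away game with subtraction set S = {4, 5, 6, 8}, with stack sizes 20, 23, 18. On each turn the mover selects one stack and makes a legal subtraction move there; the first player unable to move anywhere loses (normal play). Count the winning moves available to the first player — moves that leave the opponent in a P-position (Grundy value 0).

3

All stacks use S = {4, 5, 6, 8}:
G(0) = 0
G(1) = mex{} = 0
G(2) = mex{} = 0
G(3) = mex{} = 0
G(4) = mex{0} = 1
G(5) = mex{0,0} = 1
G(6) = mex{0,0,0} = 1
G(7) = mex{0,0,0} = 1
G(8) = mex{1,0,0,0} = 2
G(9) = mex{1,1,0,0} = 2
G(10) = mex{1,1,1,0} = 2
G(11) = mex{1,1,1,0} = 2
G(12) = mex{2,1,1,1} = 0
G(13) = mex{2,2,1,1} = 0
G(14) = mex{2,2,2,1} = 0
G(15) = mex{2,2,2,1} = 0
G(16) = mex{0,2,2,2} = 1
G(17) = mex{0,0,2,2} = 1
G(18) = mex{0,0,0,2} = 1
G(19) = mex{0,0,0,2} = 1
G(20) = mex{1,0,0,0} = 2
G(21) = mex{1,1,0,0} = 2
G(22) = mex{1,1,1,0} = 2
G(23) = mex{1,1,1,0} = 2
Stack A: G(20) = 2.
Stack B: G(23) = 2.
Stack C: G(18) = 1.
Combined Grundy value = 2 ⊕ 2 ⊕ 1 = 1.
A winning move leaves total XOR = 0, i.e. changes one component's Grundy value g to g ⊕ X where X is the current total.
Stack A: need g' = 2⊕1 = 3. Options: 20−4→G=1, 20−5→G=0, 20−6→G=0, 20−8→G=0. Hits: 0.
Stack B: need g' = 2⊕1 = 3. Options: 23−4→G=1, 23−5→G=1, 23−6→G=1, 23−8→G=0. Hits: 0.
Stack C: need g' = 1⊕1 = 0. Options: 18−4→G=0, 18−5→G=0, 18−6→G=0, 18−8→G=2. Hits: 3.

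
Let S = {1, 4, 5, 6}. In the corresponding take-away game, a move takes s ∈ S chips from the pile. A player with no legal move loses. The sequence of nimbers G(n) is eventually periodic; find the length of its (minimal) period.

9

n :  0  1  2  3  4  5  6  7  8  9 10 11 12 13 14 15 16 17 18 19
G :  0  1  0  1  2  3  2  3  4  0  1  0  1  2  3  2  3  4  0  1
G(n+9) = G(n) holds for n = 0,…,5 (a full window of length max(S) = 6), so the sequence is purely periodic with period 9.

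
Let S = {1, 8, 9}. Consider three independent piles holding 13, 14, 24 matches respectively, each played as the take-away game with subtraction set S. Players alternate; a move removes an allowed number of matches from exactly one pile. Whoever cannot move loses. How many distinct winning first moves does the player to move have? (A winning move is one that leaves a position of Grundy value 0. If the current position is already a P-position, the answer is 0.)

All piles use S = {1, 8, 9}:
n :  0  1  2  3  4  5  6  7  8  9 10 11 12 13 14 15 16 17 18 19 20 21 22 23 24
G :  0  1  0  1  0  1  0  1  2  3  2  3  2  3  2  3  0  1  0  1  0  1  0  1  2
Pile A: G(13) = 3.
Pile B: G(14) = 2.
Pile C: G(24) = 2.
Combined Grundy value = 3 ⊕ 2 ⊕ 2 = 3.
A winning move leaves total XOR = 0, i.e. changes one component's Grundy value g to g ⊕ X where X is the current total.
Pile A: need g' = 3⊕3 = 0. Options: 13−1→G=2, 13−8→G=1, 13−9→G=0. Hits: 1.
Pile B: need g' = 2⊕3 = 1. Options: 14−1→G=3, 14−8→G=0, 14−9→G=1. Hits: 1.
Pile C: need g' = 2⊕3 = 1. Options: 24−1→G=1, 24−8→G=0, 24−9→G=3. Hits: 1.

3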